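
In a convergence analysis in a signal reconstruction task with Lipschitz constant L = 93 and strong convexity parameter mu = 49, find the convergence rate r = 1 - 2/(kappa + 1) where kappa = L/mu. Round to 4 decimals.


Step 1: Compute the condition number.
kappa = L/mu = 93/49 = 1.898
Step 2: Compute the convergence rate.
r = 1 - 2/(kappa + 1) = 1 - 2*mu/(L + mu) = (L - mu)/(L + mu) = 44/142 = 0.3099


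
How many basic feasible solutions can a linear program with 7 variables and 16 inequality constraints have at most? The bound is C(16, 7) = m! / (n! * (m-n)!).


Each vertex corresponds to some choice of n active constraints out of m, so the number of vertices is at most C(m, n) = m! / (n!(m-n)!).
m = 16, n = 7
Numerator: 16 * 15 * 14 * 13 * 12 * 11 * 10
Denominator: 7! = 5040
C(16, 7) = 11440


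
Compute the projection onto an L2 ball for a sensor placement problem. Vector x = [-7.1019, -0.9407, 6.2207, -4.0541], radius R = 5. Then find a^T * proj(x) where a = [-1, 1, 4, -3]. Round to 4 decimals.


Step 1: Compute ||x|| (intermediates to 6 decimals).
||x|| = sqrt((-7.1019)^2 + (-0.9407)^2 + 6.2207^2 + (-4.0541)^2) = 10.31769
Step 2: Project.
Since ||x|| > R, scale = R/||x|| = 5/10.31769 = 0.484605, proj(x) = scale * x
proj(x) = [-3.441616, -0.455868, 3.014582, -1.964637]
Step 3: Dot product.
a^T * proj(x) = -1*(-3.441616) + 1*(-0.455868) + 4*3.014582 - 3*(-1.964637) = 20.938


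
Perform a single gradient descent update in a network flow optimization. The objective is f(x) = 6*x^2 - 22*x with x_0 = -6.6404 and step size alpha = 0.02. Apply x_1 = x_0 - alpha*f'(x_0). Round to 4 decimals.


We compute the gradient at x_0 and apply the update.
f'(x) = 12*x - 22
f'(-6.6404) = 12*-6.6404 - 22 = -101.6848
x_1 = -6.6404 - 0.02*-101.6848 = -4.6067


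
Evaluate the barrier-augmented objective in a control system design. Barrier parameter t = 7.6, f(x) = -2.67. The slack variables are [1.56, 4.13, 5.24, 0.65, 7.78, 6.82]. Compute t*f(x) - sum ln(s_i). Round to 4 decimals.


Step 1: Compute log-barrier.
ln values: [0.4447, 1.4183, 1.6563, -0.4308, 2.0516, 1.9199]
phi = -(0.4447 + 1.4183 + 1.6563 - 0.4308 + 2.0516 + 1.9199) = -7.0599
Step 2: Compute augmented objective.
t*f(x) = 7.6*-2.67 = -20.292
Total = -20.292 - 7.0599 = -27.3519


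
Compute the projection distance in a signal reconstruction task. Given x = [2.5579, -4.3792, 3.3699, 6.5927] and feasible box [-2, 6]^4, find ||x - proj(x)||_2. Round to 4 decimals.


Project each component onto [-2, 6].
clip(2.5579) = 2.5579, clip(-4.3792) = -2.0, clip(3.3699) = 3.3699, clip(6.5927) = 6.0
Projection = [2.5579, -2.0, 3.3699, 6.0]
Squared diffs: [0.0, 5.6606, 0.0, 0.3513]
Distance = sqrt(6.0119) = 2.4519


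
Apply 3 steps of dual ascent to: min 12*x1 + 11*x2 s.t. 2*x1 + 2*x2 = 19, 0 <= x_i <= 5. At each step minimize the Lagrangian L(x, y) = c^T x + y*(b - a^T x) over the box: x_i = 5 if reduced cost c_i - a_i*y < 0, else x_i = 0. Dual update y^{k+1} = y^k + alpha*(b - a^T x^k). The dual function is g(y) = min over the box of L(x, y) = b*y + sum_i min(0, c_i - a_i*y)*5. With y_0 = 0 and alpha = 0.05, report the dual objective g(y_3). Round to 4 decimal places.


Dual ascent for LP: min 12*x1 + 11*x2, 2*x1 + 2*x2 = 19, 0 <= x_i <= 5
Step 1: y^k = 0.0, reduced costs: (12.0, 11.0)
  x^k = (0.0, 0.0), subgradient = b - a^T x = 19.0
  y^{k+1} = 0.0 + 0.05*19.0 = 0.95
Step 2: y^k = 0.95, reduced costs: (10.1, 9.1)
  x^k = (0.0, 0.0), subgradient = b - a^T x = 19.0
  y^{k+1} = 0.95 + 0.05*19.0 = 1.9
Step 3: y^k = 1.9, reduced costs: (8.2, 7.2)
  x^k = (0.0, 0.0), subgradient = b - a^T x = 19.0
  y^{k+1} = 1.9 + 0.05*19.0 = 2.85
Dual objective at y_3 = 2.85: reduced costs (6.3, 5.3), box minimizer x = (0.0, 0.0)
g(y_3) = b*y + (c1 - a1*y)*x1 + (c2 - a2*y)*x2 = 19*2.85 + 6.3*0.0 + 5.3*0.0 = 54.15 + 0.0 + 0.0 = 54.15


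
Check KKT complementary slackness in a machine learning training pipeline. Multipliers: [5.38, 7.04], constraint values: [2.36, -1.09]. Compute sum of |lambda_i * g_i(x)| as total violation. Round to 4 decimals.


KKT complementary slackness check:
lambda_1 * g_1 = 5.38 * 2.36 = 12.6968
lambda_2 * g_2 = 7.04 * -1.09 = -7.6736
Total violation = 12.6968 + 7.6736 = 20.3704


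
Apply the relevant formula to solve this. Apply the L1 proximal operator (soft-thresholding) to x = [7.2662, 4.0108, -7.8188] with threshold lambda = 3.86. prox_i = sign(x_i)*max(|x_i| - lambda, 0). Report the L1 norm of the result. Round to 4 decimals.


Soft-thresholding with lambda = 3.86:
prox(7.2662) = sign(7.2662)*max(|7.2662| - 3.86, 0) = 3.4062
prox(4.0108) = sign(4.0108)*max(|4.0108| - 3.86, 0) = 0.1508
prox(-7.8188) = sign(-7.8188)*max(|-7.8188| - 3.86, 0) = -3.9588
prox(x) = [3.4062, 0.1508, -3.9588]
||prox(x)||_1 = 3.4062 + 0.1508 + 3.9588 = 7.5158


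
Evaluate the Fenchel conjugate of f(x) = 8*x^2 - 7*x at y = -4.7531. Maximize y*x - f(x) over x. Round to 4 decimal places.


f*(y) = sup_x {y*x - a*x^2 - b*x} = sup_x {(y-b)*x - a*x^2}
FOC: (y - b) - 2a*x = 0 => x* = (y - b)/(2a)
x* = (-4.7531 + 7)/(2*8) = 0.1404
f*(-4.7531) = (y-b)^2/(4a) = (-4.7531 + 7)^2/(4*8)
= 5.0486/32 = 0.1578


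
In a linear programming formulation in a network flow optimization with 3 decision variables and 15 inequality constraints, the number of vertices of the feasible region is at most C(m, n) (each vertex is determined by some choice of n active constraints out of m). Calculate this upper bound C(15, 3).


Each vertex corresponds to some choice of n active constraints out of m, so the number of vertices is at most C(m, n) = m! / (n!(m-n)!).
m = 15, n = 3
Numerator: 15 * 14 * 13
Denominator: 3! = 6
C(15, 3) = 455


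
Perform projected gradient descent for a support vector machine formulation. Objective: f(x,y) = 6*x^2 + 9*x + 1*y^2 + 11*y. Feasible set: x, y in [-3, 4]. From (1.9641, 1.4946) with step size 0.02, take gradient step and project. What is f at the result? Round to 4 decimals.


Step 1: Compute gradient at (1.9641, 1.4946).
grad_x = 2*6*1.9641 + 9 = 32.5692
grad_y = 2*1*1.4946 + 11 = 13.9892
Step 2: Gradient step.
x_raw = 1.9641 - 0.02*32.5692 = 1.3127
y_raw = 1.4946 - 0.02*13.9892 = 1.2148
Step 3: Project onto [-3, 4].
x_proj = clip(1.3127) = 1.3127
y_proj = clip(1.2148) = 1.2148
Step 4: Evaluate f.
f(1.3127, 1.2148) = 36.9925


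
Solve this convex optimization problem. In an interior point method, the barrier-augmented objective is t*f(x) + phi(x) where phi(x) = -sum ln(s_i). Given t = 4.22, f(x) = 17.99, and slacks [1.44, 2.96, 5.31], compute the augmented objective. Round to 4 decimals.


Step 1: Compute log-barrier.
ln values: [0.3646, 1.0852, 1.6696]
phi = -(0.3646 + 1.0852 + 1.6696) = -3.1194
Step 2: Compute augmented objective.
t*f(x) = 4.22*17.99 = 75.9178
Total = 75.9178 - 3.1194 = 72.7984


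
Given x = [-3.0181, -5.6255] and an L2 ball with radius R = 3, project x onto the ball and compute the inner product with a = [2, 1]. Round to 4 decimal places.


Step 1: Compute ||x|| (intermediates to 6 decimals).
||x|| = sqrt((-3.0181)^2 + (-5.6255)^2) = 6.383978
Step 2: Project.
Since ||x|| > R, scale = R/||x|| = 3/6.383978 = 0.469926, proj(x) = scale * x
proj(x) = [-1.418284, -2.643569]
Step 3: Dot product.
a^T * proj(x) = 2*(-1.418284) + 1*(-2.643569) = -5.4801


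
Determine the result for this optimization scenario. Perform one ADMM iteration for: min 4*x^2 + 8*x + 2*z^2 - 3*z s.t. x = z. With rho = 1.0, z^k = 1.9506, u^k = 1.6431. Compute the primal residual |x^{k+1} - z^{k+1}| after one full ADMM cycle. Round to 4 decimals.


ADMM iteration with rho = 1.0, z^k = 1.9506, u^k = 1.6431
Step 1: x-update.
Minimize 4*x^2 + 8*x + (1.0/2)*(x - 1.9506 + 1.6431)^2
FOC: (2*4 + 1.0)*x = -8 + 1.0*(1.9506 - 1.6431)
x^{k+1} = -0.8547
Step 2: z-update.
Minimize 2*z^2 - 3*z + (1.0/2)*(-0.8547 - z + 1.6431)^2
FOC: (2*2 + 1.0)*z = 3 + 1.0*(-0.8547 + 1.6431)
z^{k+1} = 0.7577
Step 3: u-update.
u^{k+1} = 1.6431 - 0.8547 - 0.7577 = 0.0307
Step 4: Primal residual = |-0.8547 - 0.7577| = 1.6124


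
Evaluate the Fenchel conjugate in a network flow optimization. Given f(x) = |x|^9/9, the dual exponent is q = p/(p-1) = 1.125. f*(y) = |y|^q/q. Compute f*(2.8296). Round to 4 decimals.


The conjugate exponent q satisfies 1/p + 1/q = 1.
p = 9, so q = 9/(9 - 1) = 1.125
|y|^q = 2.8296^1.125 = 3.2225
f*(2.8296) = 3.2225 / 1.125 = 2.8644


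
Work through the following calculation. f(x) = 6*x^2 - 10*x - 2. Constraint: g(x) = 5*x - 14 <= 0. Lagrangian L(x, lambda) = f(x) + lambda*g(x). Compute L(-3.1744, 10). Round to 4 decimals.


Step 1: Evaluate f(x).
f(-3.1744) = 6*(-3.1744)^2 - 10*(-3.1744) - 2 = 90.2049
Step 2: Evaluate g(x).
g(-3.1744) = 5*-3.1744 - 14 = -29.872
Step 3: Compute Lagrangian.
L = 90.2049 + 10*-29.872 = -208.5151


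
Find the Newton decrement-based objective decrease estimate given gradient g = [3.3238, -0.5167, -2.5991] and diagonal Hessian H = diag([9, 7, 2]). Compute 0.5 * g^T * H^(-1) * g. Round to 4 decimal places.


Step 1: H is diagonal, so H^(-1) * g = [0.3693, -0.0738, -1.2996].
Step 2: g^T H^(-1) g = sum_i g_i^2 / H_ii
  = (3.3238)^2/9 + (-0.5167)^2/7 + (-2.5991)^2/2
  = 1.2275 + 0.0381 + 3.3777 = 4.6433
Step 3: Objective decrease = 0.5 * g^T H^(-1) g = 2.3217


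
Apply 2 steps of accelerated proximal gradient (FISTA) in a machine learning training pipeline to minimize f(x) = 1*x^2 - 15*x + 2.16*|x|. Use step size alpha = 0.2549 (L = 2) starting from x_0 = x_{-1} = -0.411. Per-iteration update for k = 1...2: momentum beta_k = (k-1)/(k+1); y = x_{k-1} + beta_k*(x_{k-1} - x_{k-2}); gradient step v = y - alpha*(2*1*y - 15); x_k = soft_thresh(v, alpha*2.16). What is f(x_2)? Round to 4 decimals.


FISTA on f(x) = 1*x^2 - 15*x + 2.16*|x|
L = 2, alpha = 0.2549
Iteration 1: beta = 0.0, y = -0.411 + 0.0*(-0.411 + 0.411) = -0.411
  grad(y) = -15.822, v = y - alpha*grad = 3.622
  prox(v) = soft_thresh(3.622, 0.5506) = 3.0714
Iteration 2: beta = 0.3333, y = 3.0714 + 0.3333*(3.0714 + 0.411) = 4.2323
  grad(y) = -6.5355, v = y - alpha*grad = 5.8982
  prox(v) = soft_thresh(5.8982, 0.5506) = 5.3476
f(x_2) = 1*5.3476^2 - 15*5.3476 + 2.16*|5.3476| = -40.0663


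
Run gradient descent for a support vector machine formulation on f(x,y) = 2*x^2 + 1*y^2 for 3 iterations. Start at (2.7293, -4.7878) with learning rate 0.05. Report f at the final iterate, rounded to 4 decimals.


Gradient descent on f(x,y) = 2*x^2 + 1*y^2.
Starting point: (2.7293, -4.7878), alpha = 0.05
Step 1: grad_x = 2*2*2.7293 = 10.9172, grad_y = 2*1*-4.7878 = -9.5756
  x_1 = 2.7293 - 0.05*10.9172 = 2.1834
  y_1 = -4.7878 - 0.05*-9.5756 = -4.309
Step 2: grad_x = 2*2*2.1834 = 8.7338, grad_y = 2*1*-4.309 = -8.618
  x_2 = 2.1834 - 0.05*8.7338 = 1.7468
  y_2 = -4.309 - 0.05*-8.618 = -3.8781
Step 3: grad_x = 2*2*1.7468 = 6.987, grad_y = 2*1*-3.8781 = -7.7562
  x_3 = 1.7468 - 0.05*6.987 = 1.3974
  y_3 = -3.8781 - 0.05*-7.7562 = -3.4903
f(1.3974, -3.4903) = 2*1.3974^2 + 1*(-3.4903)^2 = 16.0877


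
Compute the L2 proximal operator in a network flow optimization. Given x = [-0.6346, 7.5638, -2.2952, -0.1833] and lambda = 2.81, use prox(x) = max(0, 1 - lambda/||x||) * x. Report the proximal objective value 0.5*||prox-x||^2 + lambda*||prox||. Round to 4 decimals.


Step 1: Compute ||x||.
||x|| = 7.9319
Step 2: Compute scaling factor.
scale = max(0, 1 - 2.81/7.9319) = 0.6457
Step 3: prox(x) = [-0.4098, 4.8842, -1.4821, -0.1184]
||prox(x)|| = 5.1219
Step 4: Proximal objective.
0.5*||prox-x||^2 = 3.9481
lambda*||prox|| = 14.3925
Total = 18.3406


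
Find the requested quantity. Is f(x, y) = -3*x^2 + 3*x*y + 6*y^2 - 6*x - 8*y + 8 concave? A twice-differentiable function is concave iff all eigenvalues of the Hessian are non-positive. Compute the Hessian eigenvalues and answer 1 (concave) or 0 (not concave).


The Hessian of f(x,y) = -3*x^2 + 3*x*y + 6*y^2 - 6*x - 8*y + 8 is:
H = [[-6, 3], [3, 12]]
Trace = -6 + 12 = 6
Determinant = -6*12 - (3)^2 = -81
Discriminant = (6)^2 - 4*-81 = 360.0
Eigenvalues: lambda_1 = -6.4868, lambda_2 = 12.4868
The function is not concave.

0


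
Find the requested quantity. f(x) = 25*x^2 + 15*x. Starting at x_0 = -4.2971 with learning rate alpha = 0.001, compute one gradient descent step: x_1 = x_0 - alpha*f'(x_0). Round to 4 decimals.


We compute the gradient at x_0 and apply the update.
f'(x) = 50*x + 15
f'(-4.2971) = 50*-4.2971 + 15 = -199.855
x_1 = -4.2971 - 0.001*-199.855 = -4.0972


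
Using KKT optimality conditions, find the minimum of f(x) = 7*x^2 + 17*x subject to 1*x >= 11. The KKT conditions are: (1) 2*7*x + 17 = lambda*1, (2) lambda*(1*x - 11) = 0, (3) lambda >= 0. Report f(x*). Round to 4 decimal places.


Step 1: Try lambda = 0 (constraint inactive).
x_unc = -17/(2*7) = -1.2143
Check: 1*-1.2143 = -1.2143 < 11 -- violated!
Step 2: Constraint must be active: 1*x = 11
x* = 11/1 = 11.0
lambda = (2*7*11.0 + 17)/1 = 171.0
Step 3: Compute optimal value.
f(x*) = 7*11.0^2 + 17*11.0 = 1034.0


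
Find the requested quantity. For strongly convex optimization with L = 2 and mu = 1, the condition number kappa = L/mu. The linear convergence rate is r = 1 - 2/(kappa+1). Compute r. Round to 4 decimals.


Step 1: Compute the condition number.
kappa = L/mu = 2/1 = 2.0
Step 2: Compute the convergence rate.
r = 1 - 2/(kappa + 1) = 1 - 2*mu/(L + mu) = (L - mu)/(L + mu) = 1/3 = 0.3333


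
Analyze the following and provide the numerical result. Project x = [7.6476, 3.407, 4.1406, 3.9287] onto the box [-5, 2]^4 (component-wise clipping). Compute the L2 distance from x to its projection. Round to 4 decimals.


Project each component onto [-5, 2].
clip(7.6476) = 2.0, clip(3.407) = 2.0, clip(4.1406) = 2.0, clip(3.9287) = 2.0
Projection = [2.0, 2.0, 2.0, 2.0]
Squared diffs: [31.8954, 1.9796, 4.5822, 3.7199]
Distance = sqrt(42.1771) = 6.4944


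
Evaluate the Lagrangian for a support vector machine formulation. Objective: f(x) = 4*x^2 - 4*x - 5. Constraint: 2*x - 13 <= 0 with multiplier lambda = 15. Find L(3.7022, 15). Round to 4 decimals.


Step 1: Evaluate f(x).
f(3.7022) = 4*3.7022^2 - 4*3.7022 - 5 = 35.0163
Step 2: Evaluate g(x).
g(3.7022) = 2*3.7022 - 13 = -5.5956
Step 3: Compute Lagrangian.
L = 35.0163 + 15*-5.5956 = -48.9177


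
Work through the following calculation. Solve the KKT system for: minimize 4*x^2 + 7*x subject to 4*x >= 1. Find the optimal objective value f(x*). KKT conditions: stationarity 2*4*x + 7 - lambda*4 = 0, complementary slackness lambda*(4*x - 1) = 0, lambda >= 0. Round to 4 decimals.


Step 1: Try lambda = 0 (constraint inactive).
x_unc = -7/(2*4) = -0.875
Check: 4*-0.875 = -3.5 < 1 -- violated!
Step 2: Constraint must be active: 4*x = 1
x* = 1/4 = 0.25
lambda = (2*4*0.25 + 7)/4 = 2.25
Step 3: Compute optimal value.
f(x*) = 4*0.25^2 + 7*0.25 = 2.0


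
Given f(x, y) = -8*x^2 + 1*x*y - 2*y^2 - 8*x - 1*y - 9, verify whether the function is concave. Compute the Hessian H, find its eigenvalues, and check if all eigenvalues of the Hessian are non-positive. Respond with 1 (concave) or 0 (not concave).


The Hessian of f(x,y) = -8*x^2 + 1*x*y - 2*y^2 - 8*x - 1*y - 9 is:
H = [[-16, 1], [1, -4]]
Trace = -16 - 4 = -20
Determinant = -16*-4 - (1)^2 = 63
Discriminant = (-20)^2 - 4*63 = 148.0
Eigenvalues: lambda_1 = -16.0828, lambda_2 = -3.9172
The function is concave.

1


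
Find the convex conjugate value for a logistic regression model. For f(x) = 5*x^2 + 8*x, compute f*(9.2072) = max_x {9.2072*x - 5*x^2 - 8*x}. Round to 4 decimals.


f*(y) = sup_x {y*x - a*x^2 - b*x} = sup_x {(y-b)*x - a*x^2}
FOC: (y - b) - 2a*x = 0 => x* = (y - b)/(2a)
x* = (9.2072 - 8)/(2*5) = 0.1207
f*(9.2072) = (y-b)^2/(4a) = (9.2072 - 8)^2/(4*5)
= 1.4573/20 = 0.0729


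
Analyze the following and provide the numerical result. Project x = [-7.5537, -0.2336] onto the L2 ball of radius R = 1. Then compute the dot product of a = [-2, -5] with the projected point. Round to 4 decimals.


Step 1: Compute ||x|| (intermediates to 6 decimals).
||x|| = sqrt((-7.5537)^2 + (-0.2336)^2) = 7.557311
Step 2: Project.
Since ||x|| > R, scale = R/||x|| = 1/7.557311 = 0.132322, proj(x) = scale * x
proj(x) = [-0.999521, -0.03091]
Step 3: Dot product.
a^T * proj(x) = -2*(-0.999521) - 5*(-0.03091) = 2.1536


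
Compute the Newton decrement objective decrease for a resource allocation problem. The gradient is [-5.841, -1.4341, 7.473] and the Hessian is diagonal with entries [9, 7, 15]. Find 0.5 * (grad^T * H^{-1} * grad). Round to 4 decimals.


Step 1: H is diagonal, so H^(-1) * g = [-0.649, -0.2049, 0.4982].
Step 2: g^T H^(-1) g = sum_i g_i^2 / H_ii
  = (-5.841)^2/9 + (-1.4341)^2/7 + (7.473)^2/15
  = 3.7908 + 0.2938 + 3.723 = 7.8077
Step 3: Objective decrease = 0.5 * g^T H^(-1) g = 3.9038


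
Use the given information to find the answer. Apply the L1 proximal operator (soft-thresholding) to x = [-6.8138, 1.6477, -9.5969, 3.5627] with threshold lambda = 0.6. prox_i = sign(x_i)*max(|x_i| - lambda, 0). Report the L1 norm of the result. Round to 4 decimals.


Soft-thresholding with lambda = 0.6:
prox(-6.8138) = sign(-6.8138)*max(|-6.8138| - 0.6, 0) = -6.2138
prox(1.6477) = sign(1.6477)*max(|1.6477| - 0.6, 0) = 1.0477
prox(-9.5969) = sign(-9.5969)*max(|-9.5969| - 0.6, 0) = -8.9969
prox(3.5627) = sign(3.5627)*max(|3.5627| - 0.6, 0) = 2.9627
prox(x) = [-6.2138, 1.0477, -8.9969, 2.9627]
||prox(x)||_1 = 6.2138 + 1.0477 + 8.9969 + 2.9627 = 19.2211


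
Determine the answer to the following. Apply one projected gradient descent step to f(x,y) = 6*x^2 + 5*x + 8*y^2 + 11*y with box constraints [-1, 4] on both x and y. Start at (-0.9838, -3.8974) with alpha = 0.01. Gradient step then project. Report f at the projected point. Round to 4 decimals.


Step 1: Compute gradient at (-0.9838, -3.8974).
grad_x = 2*6*-0.9838 + 5 = -6.8056
grad_y = 2*8*-3.8974 + 11 = -51.3584
Step 2: Gradient step.
x_raw = -0.9838 - 0.01*-6.8056 = -0.9157
y_raw = -3.8974 - 0.01*-51.3584 = -3.3838
Step 3: Project onto [-1, 4].
x_proj = clip(-0.9157) = -0.9157
y_proj = clip(-3.3838) = -1.0
Step 4: Evaluate f.
f(-0.9157, -1.0) = -2.5472


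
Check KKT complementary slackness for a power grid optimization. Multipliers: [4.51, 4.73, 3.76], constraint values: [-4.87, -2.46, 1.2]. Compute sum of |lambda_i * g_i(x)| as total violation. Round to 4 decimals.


KKT complementary slackness check:
lambda_1 * g_1 = 4.51 * -4.87 = -21.9637
lambda_2 * g_2 = 4.73 * -2.46 = -11.6358
lambda_3 * g_3 = 3.76 * 1.2 = 4.512
Total violation = 21.9637 + 11.6358 + 4.512 = 38.1115


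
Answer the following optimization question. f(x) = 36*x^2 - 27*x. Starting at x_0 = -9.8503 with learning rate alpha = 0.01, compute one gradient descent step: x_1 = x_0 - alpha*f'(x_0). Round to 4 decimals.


We compute the gradient at x_0 and apply the update.
f'(x) = 72*x - 27
f'(-9.8503) = 72*-9.8503 - 27 = -736.2216
x_1 = -9.8503 - 0.01*-736.2216 = -2.4881


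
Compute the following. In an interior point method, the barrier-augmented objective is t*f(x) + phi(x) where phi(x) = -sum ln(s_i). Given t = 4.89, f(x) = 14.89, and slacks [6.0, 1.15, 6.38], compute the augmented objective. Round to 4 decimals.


Step 1: Compute log-barrier.
ln values: [1.7918, 0.1398, 1.8532]
phi = -(1.7918 + 0.1398 + 1.8532) = -3.7847
Step 2: Compute augmented objective.
t*f(x) = 4.89*14.89 = 72.8121
Total = 72.8121 - 3.7847 = 69.0274


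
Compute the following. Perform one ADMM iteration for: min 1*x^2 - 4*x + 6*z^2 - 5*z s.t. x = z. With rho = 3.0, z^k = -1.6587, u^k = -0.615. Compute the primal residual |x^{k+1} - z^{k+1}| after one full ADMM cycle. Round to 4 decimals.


ADMM iteration with rho = 3.0, z^k = -1.6587, u^k = -0.615
Step 1: x-update.
Minimize 1*x^2 - 4*x + (3.0/2)*(x + 1.6587 - 0.615)^2
FOC: (2*1 + 3.0)*x = 4 + 3.0*(-1.6587 + 0.615)
x^{k+1} = 0.1738
Step 2: z-update.
Minimize 6*z^2 - 5*z + (3.0/2)*(0.1738 - z - 0.615)^2
FOC: (2*6 + 3.0)*z = 5 + 3.0*(0.1738 - 0.615)
z^{k+1} = 0.2451
Step 3: u-update.
u^{k+1} = -0.615 + 0.1738 - 0.2451 = -0.6863
Step 4: Primal residual = |0.1738 - 0.2451| = 0.0713


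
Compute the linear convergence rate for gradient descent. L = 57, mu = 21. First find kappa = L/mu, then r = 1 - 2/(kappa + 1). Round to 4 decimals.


Step 1: Compute the condition number.
kappa = L/mu = 57/21 = 2.7143
Step 2: Compute the convergence rate.
r = 1 - 2/(kappa + 1) = 1 - 2*mu/(L + mu) = (L - mu)/(L + mu) = 36/78 = 0.4615


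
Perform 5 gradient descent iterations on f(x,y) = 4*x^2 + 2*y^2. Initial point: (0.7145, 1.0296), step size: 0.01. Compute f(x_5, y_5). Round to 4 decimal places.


Gradient descent on f(x,y) = 4*x^2 + 2*y^2.
Starting point: (0.7145, 1.0296), alpha = 0.01
Step 1: grad_x = 2*4*0.7145 = 5.716, grad_y = 2*2*1.0296 = 4.1184
  x_1 = 0.7145 - 0.01*5.716 = 0.6573
  y_1 = 1.0296 - 0.01*4.1184 = 0.9884
Step 2: grad_x = 2*4*0.6573 = 5.2587, grad_y = 2*2*0.9884 = 3.9537
  x_2 = 0.6573 - 0.01*5.2587 = 0.6048
  y_2 = 0.9884 - 0.01*3.9537 = 0.9489
Step 3: grad_x = 2*4*0.6048 = 4.838, grad_y = 2*2*0.9489 = 3.7955
  x_3 = 0.6048 - 0.01*4.838 = 0.5564
  y_3 = 0.9489 - 0.01*3.7955 = 0.9109
Step 4: grad_x = 2*4*0.5564 = 4.451, grad_y = 2*2*0.9109 = 3.6437
  x_4 = 0.5564 - 0.01*4.451 = 0.5119
  y_4 = 0.9109 - 0.01*3.6437 = 0.8745
Step 5: grad_x = 2*4*0.5119 = 4.0949, grad_y = 2*2*0.8745 = 3.4979
  x_5 = 0.5119 - 0.01*4.0949 = 0.4709
  y_5 = 0.8745 - 0.01*3.4979 = 0.8395
f(0.4709, 0.8395) = 4*0.4709^2 + 2*0.8395^2 = 2.2966


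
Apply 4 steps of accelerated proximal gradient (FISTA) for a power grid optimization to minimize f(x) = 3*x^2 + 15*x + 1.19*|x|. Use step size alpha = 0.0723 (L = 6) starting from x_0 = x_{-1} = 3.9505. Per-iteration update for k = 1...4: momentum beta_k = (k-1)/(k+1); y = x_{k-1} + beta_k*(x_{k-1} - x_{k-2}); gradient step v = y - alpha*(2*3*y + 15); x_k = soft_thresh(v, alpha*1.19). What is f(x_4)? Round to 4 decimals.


FISTA on f(x) = 3*x^2 + 15*x + 1.19*|x|
L = 6, alpha = 0.0723
Iteration 1: beta = 0.0, y = 3.9505 + 0.0*(3.9505 - 3.9505) = 3.9505
  grad(y) = 38.703, v = y - alpha*grad = 1.1523
  prox(v) = soft_thresh(1.1523, 0.086) = 1.0662
Iteration 2: beta = 0.3333, y = 1.0662 + 0.3333*(1.0662 - 3.9505) = 0.1048
  grad(y) = 15.6289, v = y - alpha*grad = -1.0252
  prox(v) = soft_thresh(-1.0252, 0.086) = -0.9391
Iteration 3: beta = 0.5, y = -0.9391 + 0.5*(-0.9391 - 1.0662) = -1.9418
  grad(y) = 3.3492, v = y - alpha*grad = -2.1839
  prox(v) = soft_thresh(-2.1839, 0.086) = -2.0979
Iteration 4: beta = 0.6, y = -2.0979 + 0.6*(-2.0979 + 0.9391) = -2.7932
  grad(y) = -1.7591, v = y - alpha*grad = -2.666
  prox(v) = soft_thresh(-2.666, 0.086) = -2.58
f(x_4) = 3*(-2.58)^2 + 15*(-2.58) + 1.19*|-2.58| = -15.6607


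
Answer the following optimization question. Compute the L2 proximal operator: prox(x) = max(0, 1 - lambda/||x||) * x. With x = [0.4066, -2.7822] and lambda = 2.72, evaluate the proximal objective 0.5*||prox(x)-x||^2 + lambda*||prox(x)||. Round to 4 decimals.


Step 1: Compute ||x||.
||x|| = 2.8118
Step 2: Compute scaling factor.
scale = max(0, 1 - 2.72/2.8118) = 0.0326
Step 3: prox(x) = [0.0133, -0.0908]
||prox(x)|| = 0.0918
Step 4: Proximal objective.
0.5*||prox-x||^2 = 3.6992
lambda*||prox|| = 0.2497
Total = 3.9488


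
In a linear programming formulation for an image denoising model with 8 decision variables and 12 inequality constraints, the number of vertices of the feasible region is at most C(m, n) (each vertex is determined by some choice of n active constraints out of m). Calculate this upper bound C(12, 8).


Each vertex corresponds to some choice of n active constraints out of m, so the number of vertices is at most C(m, n) = m! / (n!(m-n)!).
m = 12, n = 8
Numerator: 12 * 11 * 10 * 9 * 8 * 7 * 6 * 5
Denominator: 8! = 40320
C(12, 8) = 495


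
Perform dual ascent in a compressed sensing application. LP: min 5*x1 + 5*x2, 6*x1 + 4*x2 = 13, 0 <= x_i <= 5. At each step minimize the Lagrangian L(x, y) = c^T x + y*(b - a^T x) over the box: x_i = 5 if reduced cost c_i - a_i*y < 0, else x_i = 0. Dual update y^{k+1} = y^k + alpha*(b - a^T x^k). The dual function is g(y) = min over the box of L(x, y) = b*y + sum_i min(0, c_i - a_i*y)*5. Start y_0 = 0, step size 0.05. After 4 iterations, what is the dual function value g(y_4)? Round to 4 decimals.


Dual ascent for LP: min 5*x1 + 5*x2, 6*x1 + 4*x2 = 13, 0 <= x_i <= 5
Step 1: y^k = 0.0, reduced costs: (5.0, 5.0)
  x^k = (0.0, 0.0), subgradient = b - a^T x = 13.0
  y^{k+1} = 0.0 + 0.05*13.0 = 0.65
Step 2: y^k = 0.65, reduced costs: (1.1, 2.4)
  x^k = (0.0, 0.0), subgradient = b - a^T x = 13.0
  y^{k+1} = 0.65 + 0.05*13.0 = 1.3
Step 3: y^k = 1.3, reduced costs: (-2.8, -0.2)
  x^k = (5.0, 5.0), subgradient = b - a^T x = -37.0
  y^{k+1} = 1.3 + 0.05*-37.0 = -0.55
Step 4: y^k = -0.55, reduced costs: (8.3, 7.2)
  x^k = (0.0, 0.0), subgradient = b - a^T x = 13.0
  y^{k+1} = -0.55 + 0.05*13.0 = 0.1
Dual objective at y_4 = 0.1: reduced costs (4.4, 4.6), box minimizer x = (0.0, 0.0)
g(y_4) = b*y + (c1 - a1*y)*x1 + (c2 - a2*y)*x2 = 13*0.1 + 4.4*0.0 + 4.6*0.0 = 1.3 + 0.0 + 0.0 = 1.3


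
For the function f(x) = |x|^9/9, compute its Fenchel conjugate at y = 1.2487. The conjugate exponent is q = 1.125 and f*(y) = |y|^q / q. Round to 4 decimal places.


The conjugate exponent q satisfies 1/p + 1/q = 1.
p = 9, so q = 9/(9 - 1) = 1.125
|y|^q = 1.2487^1.125 = 1.2839
f*(1.2487) = 1.2839 / 1.125 = 1.1412


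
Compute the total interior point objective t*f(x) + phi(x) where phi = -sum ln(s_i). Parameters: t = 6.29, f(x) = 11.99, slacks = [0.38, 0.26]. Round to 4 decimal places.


Step 1: Compute log-barrier.
ln values: [-0.9676, -1.3471]
phi = -(-0.9676 - 1.3471) = 2.3147
Step 2: Compute augmented objective.
t*f(x) = 6.29*11.99 = 75.4171
Total = 75.4171 + 2.3147 = 77.7318


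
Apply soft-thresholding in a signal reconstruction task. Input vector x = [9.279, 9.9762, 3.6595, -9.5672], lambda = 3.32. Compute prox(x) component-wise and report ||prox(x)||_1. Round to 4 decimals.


Soft-thresholding with lambda = 3.32:
prox(9.279) = sign(9.279)*max(|9.279| - 3.32, 0) = 5.959
prox(9.9762) = sign(9.9762)*max(|9.9762| - 3.32, 0) = 6.6562
prox(3.6595) = sign(3.6595)*max(|3.6595| - 3.32, 0) = 0.3395
prox(-9.5672) = sign(-9.5672)*max(|-9.5672| - 3.32, 0) = -6.2472
prox(x) = [5.959, 6.6562, 0.3395, -6.2472]
||prox(x)||_1 = 5.959 + 6.6562 + 0.3395 + 6.2472 = 19.2019


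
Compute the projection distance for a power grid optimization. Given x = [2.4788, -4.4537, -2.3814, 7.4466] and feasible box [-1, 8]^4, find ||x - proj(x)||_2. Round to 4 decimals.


Project each component onto [-1, 8].
clip(2.4788) = 2.4788, clip(-4.4537) = -1.0, clip(-2.3814) = -1.0, clip(7.4466) = 7.4466
Projection = [2.4788, -1.0, -1.0, 7.4466]
Squared diffs: [0.0, 11.928, 1.9083, 0.0]
Distance = sqrt(13.8363) = 3.7197


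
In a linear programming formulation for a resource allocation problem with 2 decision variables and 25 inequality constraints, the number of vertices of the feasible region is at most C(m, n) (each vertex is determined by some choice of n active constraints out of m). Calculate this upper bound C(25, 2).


Each vertex corresponds to some choice of n active constraints out of m, so the number of vertices is at most C(m, n) = m! / (n!(m-n)!).
m = 25, n = 2
Numerator: 25 * 24
Denominator: 2! = 2
C(25, 2) = 300


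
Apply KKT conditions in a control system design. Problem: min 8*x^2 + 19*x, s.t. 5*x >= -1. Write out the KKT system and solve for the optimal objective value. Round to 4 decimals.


Step 1: Try lambda = 0 (constraint inactive).
x_unc = -19/(2*8) = -1.1875
Check: 5*-1.1875 = -5.9375 < -1 -- violated!
Step 2: Constraint must be active: 5*x = -1
x* = -1/5 = -0.2
lambda = (2*8*(-0.2) + 19)/5 = 3.16
Step 3: Compute optimal value.
f(x*) = 8*(-0.2)^2 + 19*(-0.2) = -3.48


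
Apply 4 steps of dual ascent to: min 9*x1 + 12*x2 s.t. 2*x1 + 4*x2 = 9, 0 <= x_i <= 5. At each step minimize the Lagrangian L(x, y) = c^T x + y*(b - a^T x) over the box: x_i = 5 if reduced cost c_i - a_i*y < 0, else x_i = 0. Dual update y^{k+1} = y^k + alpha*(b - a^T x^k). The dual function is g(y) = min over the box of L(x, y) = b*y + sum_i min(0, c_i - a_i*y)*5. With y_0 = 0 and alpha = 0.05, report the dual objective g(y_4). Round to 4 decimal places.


Dual ascent for LP: min 9*x1 + 12*x2, 2*x1 + 4*x2 = 9, 0 <= x_i <= 5
Step 1: y^k = 0.0, reduced costs: (9.0, 12.0)
  x^k = (0.0, 0.0), subgradient = b - a^T x = 9.0
  y^{k+1} = 0.0 + 0.05*9.0 = 0.45
Step 2: y^k = 0.45, reduced costs: (8.1, 10.2)
  x^k = (0.0, 0.0), subgradient = b - a^T x = 9.0
  y^{k+1} = 0.45 + 0.05*9.0 = 0.9
Step 3: y^k = 0.9, reduced costs: (7.2, 8.4)
  x^k = (0.0, 0.0), subgradient = b - a^T x = 9.0
  y^{k+1} = 0.9 + 0.05*9.0 = 1.35
Step 4: y^k = 1.35, reduced costs: (6.3, 6.6)
  x^k = (0.0, 0.0), subgradient = b - a^T x = 9.0
  y^{k+1} = 1.35 + 0.05*9.0 = 1.8
Dual objective at y_4 = 1.8: reduced costs (5.4, 4.8), box minimizer x = (0.0, 0.0)
g(y_4) = b*y + (c1 - a1*y)*x1 + (c2 - a2*y)*x2 = 9*1.8 + 5.4*0.0 + 4.8*0.0 = 16.2 + 0.0 + 0.0 = 16.2


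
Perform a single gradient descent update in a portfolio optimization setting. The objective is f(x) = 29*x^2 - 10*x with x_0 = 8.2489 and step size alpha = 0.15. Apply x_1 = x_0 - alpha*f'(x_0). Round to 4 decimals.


We compute the gradient at x_0 and apply the update.
f'(x) = 58*x - 10
f'(8.2489) = 58*8.2489 - 10 = 468.4362
x_1 = 8.2489 - 0.15*468.4362 = -62.0165


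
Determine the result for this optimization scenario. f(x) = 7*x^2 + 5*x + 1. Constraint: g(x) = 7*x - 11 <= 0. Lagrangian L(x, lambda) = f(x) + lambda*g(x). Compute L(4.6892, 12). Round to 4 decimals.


Step 1: Evaluate f(x).
f(4.6892) = 7*4.6892^2 + 5*4.6892 + 1 = 178.3662
Step 2: Evaluate g(x).
g(4.6892) = 7*4.6892 - 11 = 21.8244
Step 3: Compute Lagrangian.
L = 178.3662 + 12*21.8244 = 440.259


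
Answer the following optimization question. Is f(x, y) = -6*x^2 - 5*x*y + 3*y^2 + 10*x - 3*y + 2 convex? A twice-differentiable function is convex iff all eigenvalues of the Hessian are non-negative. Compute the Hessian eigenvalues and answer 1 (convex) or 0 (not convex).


The Hessian of f(x,y) = -6*x^2 - 5*x*y + 3*y^2 + 10*x - 3*y + 2 is:
H = [[-12, -5], [-5, 6]]
Trace = -12 + 6 = -6
Determinant = -12*6 - (-5)^2 = -97
Discriminant = (-6)^2 - 4*-97 = 424.0
Eigenvalues: lambda_1 = -13.2956, lambda_2 = 7.2956
The function is not convex.

0


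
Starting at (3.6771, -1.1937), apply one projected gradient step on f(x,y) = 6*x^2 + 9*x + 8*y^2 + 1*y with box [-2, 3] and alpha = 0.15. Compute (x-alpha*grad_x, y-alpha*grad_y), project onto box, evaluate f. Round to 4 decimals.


Step 1: Compute gradient at (3.6771, -1.1937).
grad_x = 2*6*3.6771 + 9 = 53.1252
grad_y = 2*8*-1.1937 + 1 = -18.0992
Step 2: Gradient step.
x_raw = 3.6771 - 0.15*53.1252 = -4.2917
y_raw = -1.1937 - 0.15*-18.0992 = 1.5212
Step 3: Project onto [-2, 3].
x_proj = clip(-4.2917) = -2.0
y_proj = clip(1.5212) = 1.5212
Step 4: Evaluate f.
f(-2.0, 1.5212) = 26.0331


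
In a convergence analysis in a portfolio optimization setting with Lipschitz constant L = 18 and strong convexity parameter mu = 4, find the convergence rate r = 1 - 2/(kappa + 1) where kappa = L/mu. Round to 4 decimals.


Step 1: Compute the condition number.
kappa = L/mu = 18/4 = 4.5
Step 2: Compute the convergence rate.
r = 1 - 2/(kappa + 1) = 1 - 2*mu/(L + mu) = (L - mu)/(L + mu) = 14/22 = 0.6364


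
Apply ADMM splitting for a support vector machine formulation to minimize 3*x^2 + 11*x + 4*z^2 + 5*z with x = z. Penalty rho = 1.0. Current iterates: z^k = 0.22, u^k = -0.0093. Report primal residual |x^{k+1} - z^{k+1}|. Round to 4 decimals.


ADMM iteration with rho = 1.0, z^k = 0.22, u^k = -0.0093
Step 1: x-update.
Minimize 3*x^2 + 11*x + (1.0/2)*(x - 0.22 - 0.0093)^2
FOC: (2*3 + 1.0)*x = -11 + 1.0*(0.22 + 0.0093)
x^{k+1} = -1.5387
Step 2: z-update.
Minimize 4*z^2 + 5*z + (1.0/2)*(-1.5387 - z - 0.0093)^2
FOC: (2*4 + 1.0)*z = -5 + 1.0*(-1.5387 - 0.0093)
z^{k+1} = -0.7276
Step 3: u-update.
u^{k+1} = -0.0093 - 1.5387 + 0.7276 = -0.8204
Step 4: Primal residual = |-1.5387 + 0.7276| = 0.8111


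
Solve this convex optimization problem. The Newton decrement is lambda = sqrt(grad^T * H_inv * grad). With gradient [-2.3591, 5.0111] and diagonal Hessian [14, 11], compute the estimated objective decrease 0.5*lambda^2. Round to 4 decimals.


Step 1: H is diagonal, so H^(-1) * g = [-0.1685, 0.4556].
Step 2: g^T H^(-1) g = sum_i g_i^2 / H_ii
  = (-2.3591)^2/14 + (5.0111)^2/11
  = 0.3975 + 2.2828 = 2.6804
Step 3: Objective decrease = 0.5 * g^T H^(-1) g = 1.3402


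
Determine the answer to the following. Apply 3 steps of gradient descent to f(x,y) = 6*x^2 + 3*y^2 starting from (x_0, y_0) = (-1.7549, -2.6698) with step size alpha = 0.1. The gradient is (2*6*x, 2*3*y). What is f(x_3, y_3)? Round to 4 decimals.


Gradient descent on f(x,y) = 6*x^2 + 3*y^2.
Starting point: (-1.7549, -2.6698), alpha = 0.1
Step 1: grad_x = 2*6*-1.7549 = -21.0588, grad_y = 2*3*-2.6698 = -16.0188
  x_1 = -1.7549 - 0.1*-21.0588 = 0.351
  y_1 = -2.6698 - 0.1*-16.0188 = -1.0679
Step 2: grad_x = 2*6*0.351 = 4.2118, grad_y = 2*3*-1.0679 = -6.4075
  x_2 = 0.351 - 0.1*4.2118 = -0.0702
  y_2 = -1.0679 - 0.1*-6.4075 = -0.4272
Step 3: grad_x = 2*6*-0.0702 = -0.8424, grad_y = 2*3*-0.4272 = -2.563
  x_3 = -0.0702 - 0.1*-0.8424 = 0.014
  y_3 = -0.4272 - 0.1*-2.563 = -0.1709
f(0.014, -0.1709) = 6*0.014^2 + 3*(-0.1709)^2 = 0.0888


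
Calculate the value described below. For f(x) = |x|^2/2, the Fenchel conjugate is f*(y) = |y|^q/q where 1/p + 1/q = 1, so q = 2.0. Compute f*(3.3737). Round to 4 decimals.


The conjugate exponent q satisfies 1/p + 1/q = 1.
p = 2, so q = 2/(2 - 1) = 2.0
|y|^q = 3.3737^2.0 = 11.3819
f*(3.3737) = 11.3819 / 2.0 = 5.6909


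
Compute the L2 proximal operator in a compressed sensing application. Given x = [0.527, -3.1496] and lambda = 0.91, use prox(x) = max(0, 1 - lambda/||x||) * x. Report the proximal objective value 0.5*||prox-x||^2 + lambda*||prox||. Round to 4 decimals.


Step 1: Compute ||x||.
||x|| = 3.1934
Step 2: Compute scaling factor.
scale = max(0, 1 - 0.91/3.1934) = 0.715
Step 3: prox(x) = [0.3768, -2.2521]
||prox(x)|| = 2.2834
Step 4: Proximal objective.
0.5*||prox-x||^2 = 0.4141
lambda*||prox|| = 2.0779
Total = 2.4919


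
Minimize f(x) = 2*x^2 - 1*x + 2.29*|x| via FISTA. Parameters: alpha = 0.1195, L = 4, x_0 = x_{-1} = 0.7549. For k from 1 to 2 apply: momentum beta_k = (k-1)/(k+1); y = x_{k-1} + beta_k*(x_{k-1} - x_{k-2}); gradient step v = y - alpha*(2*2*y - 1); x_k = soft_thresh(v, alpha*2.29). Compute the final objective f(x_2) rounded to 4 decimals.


FISTA on f(x) = 2*x^2 - 1*x + 2.29*|x|
L = 4, alpha = 0.1195
Iteration 1: beta = 0.0, y = 0.7549 + 0.0*(0.7549 - 0.7549) = 0.7549
  grad(y) = 2.0196, v = y - alpha*grad = 0.5136
  prox(v) = soft_thresh(0.5136, 0.2737) = 0.2399
Iteration 2: beta = 0.3333, y = 0.2399 + 0.3333*(0.2399 - 0.7549) = 0.0682
  grad(y) = -0.7271, v = y - alpha*grad = 0.1551
  prox(v) = soft_thresh(0.1551, 0.2737) = 0.0
f(x_2) = 2*0.0^2 - 1*0.0 + 2.29*|0.0| = 0.0


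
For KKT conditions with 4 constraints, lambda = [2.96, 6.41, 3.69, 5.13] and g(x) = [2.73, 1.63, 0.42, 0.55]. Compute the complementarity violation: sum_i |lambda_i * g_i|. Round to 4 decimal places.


KKT complementary slackness check:
lambda_1 * g_1 = 2.96 * 2.73 = 8.0808
lambda_2 * g_2 = 6.41 * 1.63 = 10.4483
lambda_3 * g_3 = 3.69 * 0.42 = 1.5498
lambda_4 * g_4 = 5.13 * 0.55 = 2.8215
Total violation = 8.0808 + 10.4483 + 1.5498 + 2.8215 = 22.9004


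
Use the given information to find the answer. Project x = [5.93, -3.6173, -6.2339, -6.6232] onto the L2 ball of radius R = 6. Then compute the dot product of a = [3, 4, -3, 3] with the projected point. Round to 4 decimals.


Step 1: Compute ||x|| (intermediates to 6 decimals).
||x|| = sqrt(5.93^2 + (-3.6173)^2 + (-6.2339)^2 + (-6.6232)^2) = 11.444564
Step 2: Project.
Since ||x|| > R, scale = R/||x|| = 6/11.444564 = 0.524266, proj(x) = scale * x
proj(x) = [3.108897, -1.896427, -3.268222, -3.472319]
Step 3: Dot product.
a^T * proj(x) = 3*3.108897 + 4*(-1.896427) - 3*(-3.268222) + 3*(-3.472319) = 1.1287


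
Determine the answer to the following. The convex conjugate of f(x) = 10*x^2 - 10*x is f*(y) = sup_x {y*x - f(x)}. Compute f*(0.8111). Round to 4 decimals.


f*(y) = sup_x {y*x - a*x^2 - b*x} = sup_x {(y-b)*x - a*x^2}
FOC: (y - b) - 2a*x = 0 => x* = (y - b)/(2a)
x* = (0.8111 + 10)/(2*10) = 0.5406
f*(0.8111) = (y-b)^2/(4a) = (0.8111 + 10)^2/(4*10)
= 116.8799/40 = 2.922


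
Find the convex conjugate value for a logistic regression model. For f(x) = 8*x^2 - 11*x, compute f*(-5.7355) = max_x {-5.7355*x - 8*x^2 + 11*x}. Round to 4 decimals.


f*(y) = sup_x {y*x - a*x^2 - b*x} = sup_x {(y-b)*x - a*x^2}
FOC: (y - b) - 2a*x = 0 => x* = (y - b)/(2a)
x* = (-5.7355 + 11)/(2*8) = 0.329
f*(-5.7355) = (y-b)^2/(4a) = (-5.7355 + 11)^2/(4*8)
= 27.715/32 = 0.8661


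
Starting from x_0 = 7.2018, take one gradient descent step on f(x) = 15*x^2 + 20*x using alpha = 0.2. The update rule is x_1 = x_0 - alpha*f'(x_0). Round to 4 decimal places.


We compute the gradient at x_0 and apply the update.
f'(x) = 30*x + 20
f'(7.2018) = 30*7.2018 + 20 = 236.054
x_1 = 7.2018 - 0.2*236.054 = -40.009


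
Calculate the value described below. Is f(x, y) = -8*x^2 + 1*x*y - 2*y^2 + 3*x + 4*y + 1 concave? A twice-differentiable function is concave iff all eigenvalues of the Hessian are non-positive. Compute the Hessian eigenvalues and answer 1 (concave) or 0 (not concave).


The Hessian of f(x,y) = -8*x^2 + 1*x*y - 2*y^2 + 3*x + 4*y + 1 is:
H = [[-16, 1], [1, -4]]
Trace = -16 - 4 = -20
Determinant = -16*-4 - (1)^2 = 63
Discriminant = (-20)^2 - 4*63 = 148.0
Eigenvalues: lambda_1 = -16.0828, lambda_2 = -3.9172
The function is concave.

1


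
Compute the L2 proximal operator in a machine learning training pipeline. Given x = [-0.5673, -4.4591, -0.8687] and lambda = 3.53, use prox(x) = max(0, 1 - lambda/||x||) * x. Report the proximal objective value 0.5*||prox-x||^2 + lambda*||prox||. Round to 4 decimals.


Step 1: Compute ||x||.
||x|| = 4.5782
Step 2: Compute scaling factor.
scale = max(0, 1 - 3.53/4.5782) = 0.229
Step 3: prox(x) = [-0.1299, -1.0209, -0.1989]
||prox(x)|| = 1.0482
Step 4: Proximal objective.
0.5*||prox-x||^2 = 6.2305
lambda*||prox|| = 3.7001
Total = 9.9306


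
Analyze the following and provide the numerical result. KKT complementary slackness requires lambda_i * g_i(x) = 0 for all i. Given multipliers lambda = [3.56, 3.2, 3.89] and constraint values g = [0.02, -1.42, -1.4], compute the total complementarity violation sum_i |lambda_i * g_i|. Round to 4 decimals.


KKT complementary slackness check:
lambda_1 * g_1 = 3.56 * 0.02 = 0.0712
lambda_2 * g_2 = 3.2 * -1.42 = -4.544
lambda_3 * g_3 = 3.89 * -1.4 = -5.446
Total violation = 0.0712 + 4.544 + 5.446 = 10.0612


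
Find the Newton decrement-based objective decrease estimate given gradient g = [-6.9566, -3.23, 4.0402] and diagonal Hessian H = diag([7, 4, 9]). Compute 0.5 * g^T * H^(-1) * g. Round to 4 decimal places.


Step 1: H is diagonal, so H^(-1) * g = [-0.9938, -0.8075, 0.4489].
Step 2: g^T H^(-1) g = sum_i g_i^2 / H_ii
  = (-6.9566)^2/7 + (-3.23)^2/4 + (4.0402)^2/9
  = 6.9135 + 2.6082 + 1.8137 = 11.3354
Step 3: Objective decrease = 0.5 * g^T H^(-1) g = 5.6677


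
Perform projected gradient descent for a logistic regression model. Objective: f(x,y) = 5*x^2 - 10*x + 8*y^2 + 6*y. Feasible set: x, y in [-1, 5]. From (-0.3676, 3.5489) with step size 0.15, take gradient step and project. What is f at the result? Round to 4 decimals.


Step 1: Compute gradient at (-0.3676, 3.5489).
grad_x = 2*5*-0.3676 - 10 = -13.676
grad_y = 2*8*3.5489 + 6 = 62.7824
Step 2: Gradient step.
x_raw = -0.3676 - 0.15*-13.676 = 1.6838
y_raw = 3.5489 - 0.15*62.7824 = -5.8685
Step 3: Project onto [-1, 5].
x_proj = clip(1.6838) = 1.6838
y_proj = clip(-5.8685) = -1.0
Step 4: Evaluate f.
f(1.6838, -1.0) = -0.6621


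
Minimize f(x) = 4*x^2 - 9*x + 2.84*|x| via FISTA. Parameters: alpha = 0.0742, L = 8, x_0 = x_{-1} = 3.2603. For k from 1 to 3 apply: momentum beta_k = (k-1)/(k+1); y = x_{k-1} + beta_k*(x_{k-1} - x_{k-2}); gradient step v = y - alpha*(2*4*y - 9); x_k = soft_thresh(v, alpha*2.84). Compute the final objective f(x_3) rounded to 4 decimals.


FISTA on f(x) = 4*x^2 - 9*x + 2.84*|x|
L = 8, alpha = 0.0742
Iteration 1: beta = 0.0, y = 3.2603 + 0.0*(3.2603 - 3.2603) = 3.2603
  grad(y) = 17.0824, v = y - alpha*grad = 1.9928
  prox(v) = soft_thresh(1.9928, 0.2107) = 1.7821
Iteration 2: beta = 0.3333, y = 1.7821 + 0.3333*(1.7821 - 3.2603) = 1.2893
  grad(y) = 1.3145, v = y - alpha*grad = 1.1918
  prox(v) = soft_thresh(1.1918, 0.2107) = 0.981
Iteration 3: beta = 0.5, y = 0.981 + 0.5*(0.981 - 1.7821) = 0.5805
  grad(y) = -4.3557, v = y - alpha*grad = 0.9037
  prox(v) = soft_thresh(0.9037, 0.2107) = 0.693
f(x_3) = 4*0.693^2 - 9*0.693 + 2.84*|0.693| = -2.3479
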